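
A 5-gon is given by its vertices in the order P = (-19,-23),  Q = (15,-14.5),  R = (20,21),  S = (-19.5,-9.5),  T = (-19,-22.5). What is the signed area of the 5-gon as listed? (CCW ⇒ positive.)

Apply the shoelace formula: 2A = Σ (x_i·y_{i+1} − x_{i+1}·y_i), indices taken mod 5.
P→Q: (-19)(-14.5) − (15)(-23) = 620.5
Q→R: (15)(21) − (20)(-14.5) = 605
R→S: (20)(-9.5) − (-19.5)(21) = 219.5
S→T: (-19.5)(-22.5) − (-19)(-9.5) = 258.25
T→P: (-19)(-23) − (-19)(-22.5) = 9.5
Σ = 1712.75
Signed area = Σ/2 = 856.375 (positive ⇒ counter-clockwise traversal).

856.375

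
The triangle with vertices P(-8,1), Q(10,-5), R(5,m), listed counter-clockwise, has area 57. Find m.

3

The doubled signed area Σ (x_i y_{i+1} − x_{i+1} y_i) is linear in m.
With m=0 it equals 60; the coefficient of m is 18 (from the two edges through R).
So 18·m + 60 = 2·57 = 114 ⇒ m = 3.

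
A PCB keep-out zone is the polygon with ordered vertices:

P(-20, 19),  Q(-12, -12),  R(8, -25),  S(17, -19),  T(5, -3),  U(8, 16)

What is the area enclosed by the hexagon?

P→Q: (-20)(-12) − (-12)(19) = 468
Q→R: (-12)(-25) − (8)(-12) = 396
R→S: (8)(-19) − (17)(-25) = 273
S→T: (17)(-3) − (5)(-19) = 44
T→U: (5)(16) − (8)(-3) = 104
U→P: (8)(19) − (-20)(16) = 472
Σ = 1757
Area = |Σ|/2 = 878.5.

878.5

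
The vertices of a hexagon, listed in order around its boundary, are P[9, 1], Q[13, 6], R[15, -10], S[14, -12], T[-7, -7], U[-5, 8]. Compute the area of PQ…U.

Apply the shoelace (surveyor's) formula: 2A = Σ (x_i·y_{i+1} − x_{i+1}·y_i), indices taken mod 6.
P→Q: (9)(6) − (13)(1) = 41
Q→R: (13)(-10) − (15)(6) = -220
R→S: (15)(-12) − (14)(-10) = -40
S→T: (14)(-7) − (-7)(-12) = -182
T→U: (-7)(8) − (-5)(-7) = -91
U→P: (-5)(1) − (9)(8) = -77
Σ = -569
Area = |Σ|/2 = 284.5.

284.5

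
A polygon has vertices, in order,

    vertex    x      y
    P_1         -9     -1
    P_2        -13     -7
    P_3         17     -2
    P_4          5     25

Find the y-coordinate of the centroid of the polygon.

Apply the shoelace formula. First the cross-terms c_i = x_i·y_{i+1} − x_{i+1}·y_i:
  50, 145, 435, 220  ⇒  2A = 850, A = 425.
Then Σ (y_i + y_{i+1})·c_i = 13580, so ȳ = 13580 / (6·425) = 1358/255.

1358/255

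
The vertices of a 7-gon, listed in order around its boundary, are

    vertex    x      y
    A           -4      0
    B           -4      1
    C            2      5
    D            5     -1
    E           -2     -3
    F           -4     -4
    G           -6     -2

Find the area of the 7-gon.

Σ = (-4) + (-22) + (-27) + (-17) + (-4) + (-16) + (-8) = -98
Area = |Σ|/2 = 49.

49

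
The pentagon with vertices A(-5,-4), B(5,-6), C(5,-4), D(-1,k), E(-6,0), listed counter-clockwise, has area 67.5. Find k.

Write out the shoelace sum; only the two edges meeting at D involve k:
2·Area = [(5·k − (-1)·(-4)) + ((-1)·0 − (-6)·k)] + 84
       = 11·k + 80 = 135
⇒ k = 5.

5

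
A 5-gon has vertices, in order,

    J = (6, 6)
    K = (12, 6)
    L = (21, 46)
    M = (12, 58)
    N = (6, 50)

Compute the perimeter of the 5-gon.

116

|JK| = √((6)² + (0)²) = √36 = 6
|KL| = √((9)² + (40)²) = √1681 = 41
|LM| = √((-9)² + (12)²) = √225 = 15
|MN| = √((-6)² + (-8)²) = √100 = 10
|NJ| = √((0)² + (-44)²) = √1936 = 44
Perimeter = 6 + 41 + 15 + 10 + 44 = 116.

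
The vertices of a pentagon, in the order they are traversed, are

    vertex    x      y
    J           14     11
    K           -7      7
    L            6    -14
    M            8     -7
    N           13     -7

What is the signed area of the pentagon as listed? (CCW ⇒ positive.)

288.5

Apply the surveyor's formula: 2A = Σ (x_i·y_{i+1} − x_{i+1}·y_i), indices taken mod 5.
Σ = (175) + (56) + (70) + (35) + (241) = 577
Signed area = Σ/2 = 288.5 (positive ⇒ counter-clockwise traversal).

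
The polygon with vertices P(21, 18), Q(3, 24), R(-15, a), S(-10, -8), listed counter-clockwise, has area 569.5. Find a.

The doubled signed area Σ (x_i y_{i+1} − x_{i+1} y_i) is linear in a.
With a=0 it equals 918; the coefficient of a is 13 (from the two edges through R).
So 13·a + 918 = 2·569.5 = 1139 ⇒ a = 17.

17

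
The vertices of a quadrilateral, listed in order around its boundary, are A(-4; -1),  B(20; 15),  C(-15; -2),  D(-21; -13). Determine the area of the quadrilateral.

133.5

Σ = (-40) + (185) + (153) + (-31) = 267
Area = |Σ|/2 = 133.5.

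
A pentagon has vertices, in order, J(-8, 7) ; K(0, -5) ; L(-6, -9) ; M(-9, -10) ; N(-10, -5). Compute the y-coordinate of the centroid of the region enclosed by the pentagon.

Apply Gauss's area formula. First the cross-terms c_i = x_i·y_{i+1} − x_{i+1}·y_i:
  40, -30, -21, -55, -110  ⇒  2A = -176, A = -88.
Then Σ (y_i + y_{i+1})·c_i = 1504, so ȳ = 1504 / (6·(-88)) = -94/33.

-94/33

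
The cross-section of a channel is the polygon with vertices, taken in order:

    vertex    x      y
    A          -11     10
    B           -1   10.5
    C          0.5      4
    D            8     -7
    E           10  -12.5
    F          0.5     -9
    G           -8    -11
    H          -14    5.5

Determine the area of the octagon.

Cross-terms: -105.5, -9.25, -35.5, -30, -83.75, -77.5, -198, -79.5  ⇒  Σ = -619
Area = |Σ|/2 = 309.5.

309.5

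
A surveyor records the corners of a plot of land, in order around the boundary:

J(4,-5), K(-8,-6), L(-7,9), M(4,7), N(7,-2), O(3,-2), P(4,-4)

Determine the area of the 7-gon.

J→K: (4)(-6) − (-8)(-5) = -64
K→L: (-8)(9) − (-7)(-6) = -114
L→M: (-7)(7) − (4)(9) = -85
M→N: (4)(-2) − (7)(7) = -57
N→O: (7)(-2) − (3)(-2) = -8
O→P: (3)(-4) − (4)(-2) = -4
P→J: (4)(-5) − (4)(-4) = -4
Σ = -336
Area = |Σ|/2 = 168.

168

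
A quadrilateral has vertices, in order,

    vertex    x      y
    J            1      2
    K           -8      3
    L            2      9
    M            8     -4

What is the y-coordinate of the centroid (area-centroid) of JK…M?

61/17

Apply the shoelace formula. First the cross-terms c_i = x_i·y_{i+1} − x_{i+1}·y_i:
  19, -78, -80, 20  ⇒  2A = -119, A = -59.5.
Then Σ (y_i + y_{i+1})·c_i = -1281, so ȳ = -1281 / (6·(-59.5)) = 61/17.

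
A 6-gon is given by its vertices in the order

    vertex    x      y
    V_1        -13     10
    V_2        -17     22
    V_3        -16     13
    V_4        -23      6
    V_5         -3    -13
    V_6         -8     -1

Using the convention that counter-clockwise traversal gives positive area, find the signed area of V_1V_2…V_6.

Apply the shoelace (surveyor's) formula: 2A = Σ (x_i·y_{i+1} − x_{i+1}·y_i), indices taken mod 6.
V_1→V_2: (-13)(22) − (-17)(10) = -116
V_2→V_3: (-17)(13) − (-16)(22) = 131
V_3→V_4: (-16)(6) − (-23)(13) = 203
V_4→V_5: (-23)(-13) − (-3)(6) = 317
V_5→V_6: (-3)(-1) − (-8)(-13) = -101
V_6→V_1: (-8)(10) − (-13)(-1) = -93
Σ = 341
Signed area = Σ/2 = 170.5 (positive ⇒ counter-clockwise traversal).

170.5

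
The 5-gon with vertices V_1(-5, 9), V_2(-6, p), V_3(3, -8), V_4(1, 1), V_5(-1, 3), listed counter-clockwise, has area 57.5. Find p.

The doubled signed area Σ (x_i y_{i+1} − x_{i+1} y_i) is linear in p.
With p=0 it equals 123; the coefficient of p is -8 (from the two edges through V_2).
So -8·p + 123 = 2·57.5 = 115 ⇒ p = 1.

1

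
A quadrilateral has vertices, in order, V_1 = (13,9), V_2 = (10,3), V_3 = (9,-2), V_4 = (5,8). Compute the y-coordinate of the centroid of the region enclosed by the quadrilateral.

5.2

Apply the shoelace (surveyor's) formula. First the cross-terms c_i = x_i·y_{i+1} − x_{i+1}·y_i:
  -51, -47, 82, -59  ⇒  2A = -75, A = -37.5.
Then Σ (y_i + y_{i+1})·c_i = -1170, so ȳ = -1170 / (6·(-37.5)) = 5.2.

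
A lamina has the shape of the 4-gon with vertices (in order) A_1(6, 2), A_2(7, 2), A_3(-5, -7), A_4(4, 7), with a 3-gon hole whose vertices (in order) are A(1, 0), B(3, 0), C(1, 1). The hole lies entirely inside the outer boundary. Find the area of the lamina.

40

Outer boundary:
Σ = (-2) + (-39) + (-7) + (-34) = -82
Area = |Σ|/2 = 41.
Hole:
Apply the shoelace (surveyor's) formula: 2A = Σ (x_i·y_{i+1} − x_{i+1}·y_i), indices taken mod 3.
Cross-terms: 0, 3, -1  ⇒  Σ = 2
Area = |Σ|/2 = 1.
Net area = 41 − 1 = 40.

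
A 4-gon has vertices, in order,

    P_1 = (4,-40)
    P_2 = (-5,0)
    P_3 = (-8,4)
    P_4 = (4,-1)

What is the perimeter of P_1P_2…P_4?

|P_1P_2| = √((-9)² + (40)²) = √1681 = 41
|P_2P_3| = √((-3)² + (4)²) = √25 = 5
|P_3P_4| = √((12)² + (-5)²) = √169 = 13
|P_4P_1| = √((0)² + (-39)²) = √1521 = 39
Perimeter = 41 + 5 + 13 + 39 = 98.

98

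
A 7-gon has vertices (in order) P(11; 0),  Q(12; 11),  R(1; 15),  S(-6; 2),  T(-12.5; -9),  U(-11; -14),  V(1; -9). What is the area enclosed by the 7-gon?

Apply the surveyor's formula: 2A = Σ (x_i·y_{i+1} − x_{i+1}·y_i), indices taken mod 7.
Cross-terms: 121, 169, 92, 79, 76, 113, 99  ⇒  Σ = 749
Area = |Σ|/2 = 374.5.

374.5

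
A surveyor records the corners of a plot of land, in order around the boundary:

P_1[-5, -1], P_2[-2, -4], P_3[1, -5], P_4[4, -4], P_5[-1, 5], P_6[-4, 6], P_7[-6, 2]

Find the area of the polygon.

61

Σ = (18) + (14) + (16) + (16) + (14) + (28) + (16) = 122
Area = |Σ|/2 = 61.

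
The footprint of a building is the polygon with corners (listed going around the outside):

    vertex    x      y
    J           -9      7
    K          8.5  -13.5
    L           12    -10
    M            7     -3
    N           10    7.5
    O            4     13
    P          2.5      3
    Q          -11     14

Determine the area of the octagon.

226

J→K: (-9)(-13.5) − (8.5)(7) = 62
K→L: (8.5)(-10) − (12)(-13.5) = 77
L→M: (12)(-3) − (7)(-10) = 34
M→N: (7)(7.5) − (10)(-3) = 82.5
N→O: (10)(13) − (4)(7.5) = 100
O→P: (4)(3) − (2.5)(13) = -20.5
P→Q: (2.5)(14) − (-11)(3) = 68
Q→J: (-11)(7) − (-9)(14) = 49
Σ = 452
Area = |Σ|/2 = 226.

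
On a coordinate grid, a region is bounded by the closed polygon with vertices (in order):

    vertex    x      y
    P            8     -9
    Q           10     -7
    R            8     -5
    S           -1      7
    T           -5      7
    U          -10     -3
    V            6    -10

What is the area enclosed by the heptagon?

174

Apply the surveyor's formula: 2A = Σ (x_i·y_{i+1} − x_{i+1}·y_i), indices taken mod 7.
Σ = (34) + (6) + (51) + (28) + (85) + (118) + (26) = 348
Area = |Σ|/2 = 174.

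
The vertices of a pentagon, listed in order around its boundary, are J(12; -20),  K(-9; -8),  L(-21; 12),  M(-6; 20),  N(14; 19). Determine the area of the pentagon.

901

Σ = (-276) + (-276) + (-348) + (-394) + (-508) = -1802
Area = |Σ|/2 = 901.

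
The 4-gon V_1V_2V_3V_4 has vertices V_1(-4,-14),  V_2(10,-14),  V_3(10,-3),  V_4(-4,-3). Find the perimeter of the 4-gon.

50

|V_1V_2| = √((14)² + (0)²) = √196 = 14
|V_2V_3| = √((0)² + (11)²) = √121 = 11
|V_3V_4| = √((-14)² + (0)²) = √196 = 14
|V_4V_1| = √((0)² + (-11)²) = √121 = 11
Perimeter = 14 + 11 + 14 + 11 = 50.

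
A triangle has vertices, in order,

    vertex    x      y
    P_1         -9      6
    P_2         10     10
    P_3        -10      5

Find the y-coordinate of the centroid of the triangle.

7

Apply the surveyor's formula. First the cross-terms c_i = x_i·y_{i+1} − x_{i+1}·y_i:
  -150, 150, -15  ⇒  2A = -15, A = -7.5.
Then Σ (y_i + y_{i+1})·c_i = -315, so ȳ = -315 / (6·(-7.5)) = 7.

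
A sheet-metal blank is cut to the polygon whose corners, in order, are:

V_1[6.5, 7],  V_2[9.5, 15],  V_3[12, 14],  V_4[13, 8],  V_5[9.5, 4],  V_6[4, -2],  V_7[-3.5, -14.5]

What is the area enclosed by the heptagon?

78.125

Apply Gauss's area formula: 2A = Σ (x_i·y_{i+1} − x_{i+1}·y_i), indices taken mod 7.
V_1→V_2: (6.5)(15) − (9.5)(7) = 31
V_2→V_3: (9.5)(14) − (12)(15) = -47
V_3→V_4: (12)(8) − (13)(14) = -86
V_4→V_5: (13)(4) − (9.5)(8) = -24
V_5→V_6: (9.5)(-2) − (4)(4) = -35
V_6→V_7: (4)(-14.5) − (-3.5)(-2) = -65
V_7→V_1: (-3.5)(7) − (6.5)(-14.5) = 69.75
Σ = -156.25
Area = |Σ|/2 = 78.125.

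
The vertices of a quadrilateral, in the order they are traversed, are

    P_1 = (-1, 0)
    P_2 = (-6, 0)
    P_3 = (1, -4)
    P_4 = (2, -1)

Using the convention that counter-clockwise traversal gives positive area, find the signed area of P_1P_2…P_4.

15

Σ = (0) + (24) + (7) + (-1) = 30
Signed area = Σ/2 = 15 (positive ⇒ counter-clockwise traversal).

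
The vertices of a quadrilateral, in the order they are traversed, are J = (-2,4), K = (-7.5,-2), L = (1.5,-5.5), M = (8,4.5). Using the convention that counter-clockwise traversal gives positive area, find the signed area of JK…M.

Apply the shoelace formula: 2A = Σ (x_i·y_{i+1} − x_{i+1}·y_i), indices taken mod 4.
Σ = (34) + (44.25) + (50.75) + (41) = 170
Signed area = Σ/2 = 85 (positive ⇒ counter-clockwise traversal).

85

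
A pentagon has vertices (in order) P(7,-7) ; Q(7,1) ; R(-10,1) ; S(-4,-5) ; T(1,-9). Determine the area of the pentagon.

Apply Gauss's area formula: 2A = Σ (x_i·y_{i+1} − x_{i+1}·y_i), indices taken mod 5.
Σ = (56) + (17) + (54) + (41) + (56) = 224
Area = |Σ|/2 = 112.

112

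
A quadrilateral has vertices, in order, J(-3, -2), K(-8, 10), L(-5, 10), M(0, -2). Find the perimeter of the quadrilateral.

32

|JK| = √((-5)² + (12)²) = √169 = 13
|KL| = √((3)² + (0)²) = √9 = 3
|LM| = √((5)² + (-12)²) = √169 = 13
|MJ| = √((-3)² + (0)²) = √9 = 3
Perimeter = 13 + 3 + 13 + 3 = 32.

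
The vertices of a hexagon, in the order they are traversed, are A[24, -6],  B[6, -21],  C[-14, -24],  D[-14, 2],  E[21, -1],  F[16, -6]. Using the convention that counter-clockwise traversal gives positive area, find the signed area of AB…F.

-680

Σ = (-468) + (-438) + (-364) + (-28) + (-110) + (48) = -1360
Signed area = Σ/2 = -680 (negative ⇒ clockwise traversal).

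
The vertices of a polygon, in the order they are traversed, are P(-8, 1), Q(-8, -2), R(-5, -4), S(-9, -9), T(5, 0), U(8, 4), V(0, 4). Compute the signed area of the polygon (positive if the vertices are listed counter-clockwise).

Σ = (24) + (22) + (9) + (45) + (20) + (32) + (32) = 184
Signed area = Σ/2 = 92 (positive ⇒ counter-clockwise traversal).

92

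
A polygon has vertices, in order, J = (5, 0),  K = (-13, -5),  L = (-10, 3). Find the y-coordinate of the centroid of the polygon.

Apply the shoelace formula. First the cross-terms c_i = x_i·y_{i+1} − x_{i+1}·y_i:
  -25, -89, -15  ⇒  2A = -129, A = -64.5.
Then Σ (y_i + y_{i+1})·c_i = 258, so ȳ = 258 / (6·(-64.5)) = -2/3.

-2/3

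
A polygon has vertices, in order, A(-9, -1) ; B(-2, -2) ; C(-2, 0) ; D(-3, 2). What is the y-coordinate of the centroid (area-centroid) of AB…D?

Apply the surveyor's formula. First the cross-terms c_i = x_i·y_{i+1} − x_{i+1}·y_i:
  16, -4, -4, 21  ⇒  2A = 29, A = 14.5.
Then Σ (y_i + y_{i+1})·c_i = -27, so ȳ = -27 / (6·14.5) = -9/29.

-9/29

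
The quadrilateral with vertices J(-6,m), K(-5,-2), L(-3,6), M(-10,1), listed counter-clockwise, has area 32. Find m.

-5

The doubled signed area Σ (x_i y_{i+1} − x_{i+1} y_i) is linear in m.
With m=0 it equals 39; the coefficient of m is -5 (from the two edges through J).
So -5·m + 39 = 2·32 = 64 ⇒ m = -5.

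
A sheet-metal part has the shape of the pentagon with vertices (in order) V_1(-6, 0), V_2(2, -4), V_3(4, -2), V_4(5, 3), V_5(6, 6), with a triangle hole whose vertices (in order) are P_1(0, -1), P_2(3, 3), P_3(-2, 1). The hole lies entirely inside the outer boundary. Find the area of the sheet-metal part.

46

Outer boundary:
Apply the surveyor's formula: 2A = Σ (x_i·y_{i+1} − x_{i+1}·y_i), indices taken mod 5.
V_1→V_2: (-6)(-4) − (2)(0) = 24
V_2→V_3: (2)(-2) − (4)(-4) = 12
V_3→V_4: (4)(3) − (5)(-2) = 22
V_4→V_5: (5)(6) − (6)(3) = 12
V_5→V_1: (6)(0) − (-6)(6) = 36
Σ = 106
Area = |Σ|/2 = 53.
Hole:
Apply Gauss's area formula: 2A = Σ (x_i·y_{i+1} − x_{i+1}·y_i), indices taken mod 3.
Cross-terms: 3, 9, 2  ⇒  Σ = 14
Area = |Σ|/2 = 7.
Net area = 53 − 7 = 46.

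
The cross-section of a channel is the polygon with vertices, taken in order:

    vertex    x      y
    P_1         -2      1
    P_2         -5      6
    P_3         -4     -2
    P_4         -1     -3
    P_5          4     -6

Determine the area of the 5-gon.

Apply the surveyor's formula: 2A = Σ (x_i·y_{i+1} − x_{i+1}·y_i), indices taken mod 5.
Cross-terms: -7, 34, 10, 18, -8  ⇒  Σ = 47
Area = |Σ|/2 = 23.5.

23.5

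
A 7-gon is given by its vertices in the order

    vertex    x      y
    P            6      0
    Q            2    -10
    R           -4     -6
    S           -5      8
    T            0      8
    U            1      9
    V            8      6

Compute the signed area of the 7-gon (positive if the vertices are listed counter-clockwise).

Apply the surveyor's formula: 2A = Σ (x_i·y_{i+1} − x_{i+1}·y_i), indices taken mod 7.
P→Q: (6)(-10) − (2)(0) = -60
Q→R: (2)(-6) − (-4)(-10) = -52
R→S: (-4)(8) − (-5)(-6) = -62
S→T: (-5)(8) − (0)(8) = -40
T→U: (0)(9) − (1)(8) = -8
U→V: (1)(6) − (8)(9) = -66
V→P: (8)(0) − (6)(6) = -36
Σ = -324
Signed area = Σ/2 = -162 (negative ⇒ clockwise traversal).

-162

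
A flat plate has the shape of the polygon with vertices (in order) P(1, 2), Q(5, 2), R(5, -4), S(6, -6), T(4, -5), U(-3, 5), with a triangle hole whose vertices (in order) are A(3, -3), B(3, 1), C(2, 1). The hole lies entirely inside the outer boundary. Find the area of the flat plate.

Outer boundary:
P→Q: (1)(2) − (5)(2) = -8
Q→R: (5)(-4) − (5)(2) = -30
R→S: (5)(-6) − (6)(-4) = -6
S→T: (6)(-5) − (4)(-6) = -6
T→U: (4)(5) − (-3)(-5) = 5
U→P: (-3)(2) − (1)(5) = -11
Σ = -56
Area = |Σ|/2 = 28.
Hole:
A→B: (3)(1) − (3)(-3) = 12
B→C: (3)(1) − (2)(1) = 1
C→A: (2)(-3) − (3)(1) = -9
Σ = 4
Area = |Σ|/2 = 2.
Net area = 28 − 2 = 26.

26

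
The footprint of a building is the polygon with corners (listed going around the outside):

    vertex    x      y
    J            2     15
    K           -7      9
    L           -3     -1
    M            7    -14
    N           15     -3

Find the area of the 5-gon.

313

Σ = (123) + (34) + (49) + (189) + (231) = 626
Area = |Σ|/2 = 313.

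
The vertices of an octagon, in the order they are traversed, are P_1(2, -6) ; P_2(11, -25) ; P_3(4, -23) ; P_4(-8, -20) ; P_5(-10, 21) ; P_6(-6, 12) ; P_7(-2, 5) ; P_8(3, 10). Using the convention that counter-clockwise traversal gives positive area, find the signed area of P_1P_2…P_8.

-421

Σ = (16) + (-153) + (-264) + (-368) + (6) + (-6) + (-35) + (-38) = -842
Signed area = Σ/2 = -421 (negative ⇒ clockwise traversal).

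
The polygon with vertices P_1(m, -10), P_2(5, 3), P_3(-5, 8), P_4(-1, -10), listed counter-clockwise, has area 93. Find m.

1

Write out the shoelace sum; only the two edges meeting at P_1 involve m:
2·Area = [((-1)·(-10) − m·(-10)) + (m·3 − 5·(-10))] + 113
       = 13·m + 173 = 186
⇒ m = 1.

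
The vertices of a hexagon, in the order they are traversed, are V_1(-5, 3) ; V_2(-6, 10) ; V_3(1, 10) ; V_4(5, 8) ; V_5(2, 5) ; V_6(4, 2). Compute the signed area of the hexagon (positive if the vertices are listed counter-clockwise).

V_1→V_2: (-5)(10) − (-6)(3) = -32
V_2→V_3: (-6)(10) − (1)(10) = -70
V_3→V_4: (1)(8) − (5)(10) = -42
V_4→V_5: (5)(5) − (2)(8) = 9
V_5→V_6: (2)(2) − (4)(5) = -16
V_6→V_1: (4)(3) − (-5)(2) = 22
Σ = -129
Signed area = Σ/2 = -64.5 (negative ⇒ clockwise traversal).

-64.5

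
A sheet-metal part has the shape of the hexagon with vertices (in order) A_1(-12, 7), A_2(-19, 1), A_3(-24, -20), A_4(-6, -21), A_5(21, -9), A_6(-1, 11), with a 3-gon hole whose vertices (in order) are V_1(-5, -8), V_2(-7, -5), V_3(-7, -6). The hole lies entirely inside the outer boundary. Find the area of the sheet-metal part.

874.5

Outer boundary:
Σ = (121) + (404) + (384) + (495) + (222) + (125) = 1751
Area = |Σ|/2 = 875.5.
Hole:
Apply the shoelace formula: 2A = Σ (x_i·y_{i+1} − x_{i+1}·y_i), indices taken mod 3.
Cross-terms: -31, 7, 26  ⇒  Σ = 2
Area = |Σ|/2 = 1.
Net area = 875.5 − 1 = 874.5.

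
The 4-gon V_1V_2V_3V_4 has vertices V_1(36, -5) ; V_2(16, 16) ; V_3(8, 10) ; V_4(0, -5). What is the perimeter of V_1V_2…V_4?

|V_1V_2| = √((-20)² + (21)²) = √841 = 29
|V_2V_3| = √((-8)² + (-6)²) = √100 = 10
|V_3V_4| = √((-8)² + (-15)²) = √289 = 17
|V_4V_1| = √((36)² + (0)²) = √1296 = 36
Perimeter = 29 + 10 + 17 + 36 = 92.

92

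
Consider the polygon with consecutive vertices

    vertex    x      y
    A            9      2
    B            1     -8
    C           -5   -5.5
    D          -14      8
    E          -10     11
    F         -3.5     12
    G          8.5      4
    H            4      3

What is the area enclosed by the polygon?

Cross-terms: -74, -45.5, -117, -74, -81.5, -116, 9.5, -19  ⇒  Σ = -517.5
Area = |Σ|/2 = 258.75.

258.75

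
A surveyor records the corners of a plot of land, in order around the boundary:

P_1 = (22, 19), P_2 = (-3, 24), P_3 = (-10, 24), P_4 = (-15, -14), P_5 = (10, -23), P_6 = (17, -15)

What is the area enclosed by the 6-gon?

1316

Apply the shoelace formula: 2A = Σ (x_i·y_{i+1} − x_{i+1}·y_i), indices taken mod 6.
Cross-terms: 585, 168, 500, 485, 241, 653  ⇒  Σ = 2632
Area = |Σ|/2 = 1316.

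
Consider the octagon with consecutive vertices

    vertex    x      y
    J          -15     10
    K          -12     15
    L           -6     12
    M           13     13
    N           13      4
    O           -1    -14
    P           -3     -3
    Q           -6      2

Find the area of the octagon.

390.5

Σ = (-105) + (-54) + (-234) + (-117) + (-178) + (-39) + (-24) + (-30) = -781
Area = |Σ|/2 = 390.5.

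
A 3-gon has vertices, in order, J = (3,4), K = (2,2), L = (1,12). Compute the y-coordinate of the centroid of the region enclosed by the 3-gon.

6

Apply the surveyor's formula. First the cross-terms c_i = x_i·y_{i+1} − x_{i+1}·y_i:
  -2, 22, -32  ⇒  2A = -12, A = -6.
Then Σ (y_i + y_{i+1})·c_i = -216, so ȳ = -216 / (6·(-6)) = 6.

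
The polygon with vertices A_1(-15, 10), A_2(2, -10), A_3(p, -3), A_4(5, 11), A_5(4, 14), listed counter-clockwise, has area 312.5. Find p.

Write out the shoelace sum; only the two edges meeting at A_3 involve p:
2·Area = [(2·(-3) − p·(-10)) + (p·11 − 5·(-3))] + 406
       = 21·p + 415 = 625
⇒ p = 10.

10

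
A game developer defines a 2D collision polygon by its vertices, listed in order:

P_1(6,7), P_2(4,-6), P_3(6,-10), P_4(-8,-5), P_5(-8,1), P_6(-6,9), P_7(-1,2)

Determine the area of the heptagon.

157

Apply Gauss's area formula: 2A = Σ (x_i·y_{i+1} − x_{i+1}·y_i), indices taken mod 7.
Σ = (-64) + (-4) + (-110) + (-48) + (-66) + (-3) + (-19) = -314
Area = |Σ|/2 = 157.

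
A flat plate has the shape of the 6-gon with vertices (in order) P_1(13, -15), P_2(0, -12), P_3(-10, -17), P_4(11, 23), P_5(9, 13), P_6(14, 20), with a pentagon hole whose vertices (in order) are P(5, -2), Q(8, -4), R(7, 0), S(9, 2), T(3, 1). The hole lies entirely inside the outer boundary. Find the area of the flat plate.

412.5

Outer boundary:
Σ = (-156) + (-120) + (-43) + (-64) + (-2) + (-470) = -855
Area = |Σ|/2 = 427.5.
Hole:
Apply the shoelace (surveyor's) formula: 2A = Σ (x_i·y_{i+1} − x_{i+1}·y_i), indices taken mod 5.
Σ = (-4) + (28) + (14) + (3) + (-11) = 30
Area = |Σ|/2 = 15.
Net area = 427.5 − 15 = 412.5.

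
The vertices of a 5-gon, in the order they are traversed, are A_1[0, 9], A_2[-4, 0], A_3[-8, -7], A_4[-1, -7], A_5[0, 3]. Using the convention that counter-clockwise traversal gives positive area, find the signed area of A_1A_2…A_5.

Cross-terms: 36, 28, 49, -3, 0  ⇒  Σ = 110
Signed area = Σ/2 = 55 (positive ⇒ counter-clockwise traversal).

55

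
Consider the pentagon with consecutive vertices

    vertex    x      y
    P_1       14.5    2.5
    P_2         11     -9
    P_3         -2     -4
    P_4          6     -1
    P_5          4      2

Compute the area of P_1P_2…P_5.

98.5

Apply the shoelace (surveyor's) formula: 2A = Σ (x_i·y_{i+1} − x_{i+1}·y_i), indices taken mod 5.
Cross-terms: -158, -62, 26, 16, -19  ⇒  Σ = -197
Area = |Σ|/2 = 98.5.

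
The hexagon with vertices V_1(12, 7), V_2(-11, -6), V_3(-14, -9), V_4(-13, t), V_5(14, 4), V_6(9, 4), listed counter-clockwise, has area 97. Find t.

-11

The doubled signed area Σ (x_i y_{i+1} − x_{i+1} y_i) is linear in t.
With t=0 it equals -114; the coefficient of t is -28 (from the two edges through V_4).
So -28·t + -114 = 2·97 = 194 ⇒ t = -11.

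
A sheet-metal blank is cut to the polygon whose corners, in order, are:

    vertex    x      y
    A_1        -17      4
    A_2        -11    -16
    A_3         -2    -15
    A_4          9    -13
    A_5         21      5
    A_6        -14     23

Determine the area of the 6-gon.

Apply the shoelace (surveyor's) formula: 2A = Σ (x_i·y_{i+1} − x_{i+1}·y_i), indices taken mod 6.
A_1→A_2: (-17)(-16) − (-11)(4) = 316
A_2→A_3: (-11)(-15) − (-2)(-16) = 133
A_3→A_4: (-2)(-13) − (9)(-15) = 161
A_4→A_5: (9)(5) − (21)(-13) = 318
A_5→A_6: (21)(23) − (-14)(5) = 553
A_6→A_1: (-14)(4) − (-17)(23) = 335
Σ = 1816
Area = |Σ|/2 = 908.

908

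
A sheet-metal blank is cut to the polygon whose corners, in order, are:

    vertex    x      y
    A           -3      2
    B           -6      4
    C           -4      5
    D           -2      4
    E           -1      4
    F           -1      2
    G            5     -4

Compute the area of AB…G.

Apply the surveyor's formula: 2A = Σ (x_i·y_{i+1} − x_{i+1}·y_i), indices taken mod 7.
Cross-terms: 0, -14, -6, -4, 2, -6, -2  ⇒  Σ = -30
Area = |Σ|/2 = 15.

15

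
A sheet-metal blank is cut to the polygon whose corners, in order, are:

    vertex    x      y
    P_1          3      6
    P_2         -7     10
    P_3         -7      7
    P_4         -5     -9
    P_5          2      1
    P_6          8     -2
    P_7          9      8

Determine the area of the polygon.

Apply the shoelace formula: 2A = Σ (x_i·y_{i+1} − x_{i+1}·y_i), indices taken mod 7.
Σ = (72) + (21) + (98) + (13) + (-12) + (82) + (30) = 304
Area = |Σ|/2 = 152.

152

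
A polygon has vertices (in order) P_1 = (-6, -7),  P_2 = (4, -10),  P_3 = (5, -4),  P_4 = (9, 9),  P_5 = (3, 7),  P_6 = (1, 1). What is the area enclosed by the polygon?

P_1→P_2: (-6)(-10) − (4)(-7) = 88
P_2→P_3: (4)(-4) − (5)(-10) = 34
P_3→P_4: (5)(9) − (9)(-4) = 81
P_4→P_5: (9)(7) − (3)(9) = 36
P_5→P_6: (3)(1) − (1)(7) = -4
P_6→P_1: (1)(-7) − (-6)(1) = -1
Σ = 234
Area = |Σ|/2 = 117.

117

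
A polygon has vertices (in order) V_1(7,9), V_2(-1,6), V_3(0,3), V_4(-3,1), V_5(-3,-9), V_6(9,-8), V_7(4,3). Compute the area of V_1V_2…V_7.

133

V_1→V_2: (7)(6) − (-1)(9) = 51
V_2→V_3: (-1)(3) − (0)(6) = -3
V_3→V_4: (0)(1) − (-3)(3) = 9
V_4→V_5: (-3)(-9) − (-3)(1) = 30
V_5→V_6: (-3)(-8) − (9)(-9) = 105
V_6→V_7: (9)(3) − (4)(-8) = 59
V_7→V_1: (4)(9) − (7)(3) = 15
Σ = 266
Area = |Σ|/2 = 133.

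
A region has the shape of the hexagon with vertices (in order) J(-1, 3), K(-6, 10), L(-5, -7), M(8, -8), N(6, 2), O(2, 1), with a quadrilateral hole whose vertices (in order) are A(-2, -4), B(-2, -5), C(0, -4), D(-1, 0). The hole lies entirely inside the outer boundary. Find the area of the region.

129.5

Outer boundary:
Σ = (8) + (92) + (96) + (64) + (2) + (7) = 269
Area = |Σ|/2 = 134.5.
Hole:
Apply the surveyor's formula: 2A = Σ (x_i·y_{i+1} − x_{i+1}·y_i), indices taken mod 4.
A→B: (-2)(-5) − (-2)(-4) = 2
B→C: (-2)(-4) − (0)(-5) = 8
C→D: (0)(0) − (-1)(-4) = -4
D→A: (-1)(-4) − (-2)(0) = 4
Σ = 10
Area = |Σ|/2 = 5.
Net area = 134.5 − 5 = 129.5.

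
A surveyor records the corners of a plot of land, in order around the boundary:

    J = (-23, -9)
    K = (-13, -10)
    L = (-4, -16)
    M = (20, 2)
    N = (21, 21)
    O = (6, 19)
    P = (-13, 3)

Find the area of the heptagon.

847.5

Apply the shoelace (surveyor's) formula: 2A = Σ (x_i·y_{i+1} − x_{i+1}·y_i), indices taken mod 7.
Σ = (113) + (168) + (312) + (378) + (273) + (265) + (186) = 1695
Area = |Σ|/2 = 847.5.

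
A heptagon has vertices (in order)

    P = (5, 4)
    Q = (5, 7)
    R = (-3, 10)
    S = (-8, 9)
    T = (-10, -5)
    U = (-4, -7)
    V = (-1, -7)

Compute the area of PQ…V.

185.5

Apply the shoelace (surveyor's) formula: 2A = Σ (x_i·y_{i+1} − x_{i+1}·y_i), indices taken mod 7.
Cross-terms: 15, 71, 53, 130, 50, 21, 31  ⇒  Σ = 371
Area = |Σ|/2 = 185.5.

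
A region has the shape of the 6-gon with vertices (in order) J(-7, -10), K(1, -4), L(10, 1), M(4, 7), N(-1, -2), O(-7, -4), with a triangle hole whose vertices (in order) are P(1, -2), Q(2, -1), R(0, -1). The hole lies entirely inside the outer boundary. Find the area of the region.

Outer boundary:
Apply Gauss's area formula: 2A = Σ (x_i·y_{i+1} − x_{i+1}·y_i), indices taken mod 6.
Cross-terms: 38, 41, 66, -1, -10, 42  ⇒  Σ = 176
Area = |Σ|/2 = 88.
Hole:
Apply the shoelace formula: 2A = Σ (x_i·y_{i+1} − x_{i+1}·y_i), indices taken mod 3.
Σ = (3) + (-2) + (1) = 2
Area = |Σ|/2 = 1.
Net area = 88 − 1 = 87.

87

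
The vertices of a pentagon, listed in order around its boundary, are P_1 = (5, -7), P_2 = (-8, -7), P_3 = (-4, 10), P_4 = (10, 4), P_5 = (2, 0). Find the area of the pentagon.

Σ = (-91) + (-108) + (-116) + (-8) + (-14) = -337
Area = |Σ|/2 = 168.5.

168.5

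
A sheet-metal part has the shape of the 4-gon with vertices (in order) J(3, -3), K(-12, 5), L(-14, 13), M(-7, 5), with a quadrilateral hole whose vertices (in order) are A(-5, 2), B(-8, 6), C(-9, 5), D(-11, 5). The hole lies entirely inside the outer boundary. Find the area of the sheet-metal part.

33.5

Outer boundary:
Apply the shoelace (surveyor's) formula: 2A = Σ (x_i·y_{i+1} − x_{i+1}·y_i), indices taken mod 4.
Σ = (-21) + (-86) + (21) + (6) = -80
Area = |Σ|/2 = 40.
Hole:
A→B: (-5)(6) − (-8)(2) = -14
B→C: (-8)(5) − (-9)(6) = 14
C→D: (-9)(5) − (-11)(5) = 10
D→A: (-11)(2) − (-5)(5) = 3
Σ = 13
Area = |Σ|/2 = 6.5.
Net area = 40 − 6.5 = 33.5.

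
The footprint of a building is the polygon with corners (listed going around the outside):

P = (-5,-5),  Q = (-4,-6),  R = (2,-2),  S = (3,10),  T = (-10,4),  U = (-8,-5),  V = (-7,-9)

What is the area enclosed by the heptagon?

138.5

Σ = (10) + (20) + (26) + (112) + (82) + (37) + (-10) = 277
Area = |Σ|/2 = 138.5.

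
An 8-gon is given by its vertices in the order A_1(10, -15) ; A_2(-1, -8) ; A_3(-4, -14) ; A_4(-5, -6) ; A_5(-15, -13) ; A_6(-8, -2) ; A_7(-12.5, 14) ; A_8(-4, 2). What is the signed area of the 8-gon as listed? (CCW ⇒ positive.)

-162

Apply Gauss's area formula: 2A = Σ (x_i·y_{i+1} − x_{i+1}·y_i), indices taken mod 8.
Σ = (-95) + (-18) + (-46) + (-25) + (-74) + (-137) + (31) + (40) = -324
Signed area = Σ/2 = -162 (negative ⇒ clockwise traversal).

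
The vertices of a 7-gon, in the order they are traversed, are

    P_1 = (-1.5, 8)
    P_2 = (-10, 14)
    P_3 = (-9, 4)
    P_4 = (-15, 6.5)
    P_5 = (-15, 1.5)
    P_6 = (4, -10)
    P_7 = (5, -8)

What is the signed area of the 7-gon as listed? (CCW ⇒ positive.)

Apply the shoelace formula: 2A = Σ (x_i·y_{i+1} − x_{i+1}·y_i), indices taken mod 7.
Σ = (59) + (86) + (1.5) + (75) + (144) + (18) + (28) = 411.5
Signed area = Σ/2 = 205.75 (positive ⇒ counter-clockwise traversal).

205.75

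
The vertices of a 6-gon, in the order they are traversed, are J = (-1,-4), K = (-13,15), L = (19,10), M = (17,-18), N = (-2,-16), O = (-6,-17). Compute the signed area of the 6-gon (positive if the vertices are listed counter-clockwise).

Apply the shoelace formula: 2A = Σ (x_i·y_{i+1} − x_{i+1}·y_i), indices taken mod 6.
Σ = (-67) + (-415) + (-512) + (-308) + (-62) + (7) = -1357
Signed area = Σ/2 = -678.5 (negative ⇒ clockwise traversal).

-678.5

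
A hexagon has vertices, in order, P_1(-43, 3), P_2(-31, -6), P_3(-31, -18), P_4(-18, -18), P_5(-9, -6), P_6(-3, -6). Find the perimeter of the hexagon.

102

|P_1P_2| = √((12)² + (-9)²) = √225 = 15
|P_2P_3| = √((0)² + (-12)²) = √144 = 12
|P_3P_4| = √((13)² + (0)²) = √169 = 13
|P_4P_5| = √((9)² + (12)²) = √225 = 15
|P_5P_6| = √((6)² + (0)²) = √36 = 6
|P_6P_1| = √((-40)² + (9)²) = √1681 = 41
Perimeter = 15 + 12 + 13 + 15 + 6 + 41 = 102.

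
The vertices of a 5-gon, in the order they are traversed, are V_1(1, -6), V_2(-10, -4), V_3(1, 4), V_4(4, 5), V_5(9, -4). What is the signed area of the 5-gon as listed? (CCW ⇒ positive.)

Cross-terms: -64, -36, -11, -61, -50  ⇒  Σ = -222
Signed area = Σ/2 = -111 (negative ⇒ clockwise traversal).

-111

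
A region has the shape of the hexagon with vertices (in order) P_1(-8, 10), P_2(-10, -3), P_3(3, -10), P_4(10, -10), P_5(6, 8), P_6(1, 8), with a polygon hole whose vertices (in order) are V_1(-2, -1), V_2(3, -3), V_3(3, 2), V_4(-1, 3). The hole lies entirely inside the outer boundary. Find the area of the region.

Outer boundary:
Σ = (124) + (109) + (70) + (140) + (40) + (74) = 557
Area = |Σ|/2 = 278.5.
Hole:
Cross-terms: 9, 15, 11, 7  ⇒  Σ = 42
Area = |Σ|/2 = 21.
Net area = 278.5 − 21 = 257.5.

257.5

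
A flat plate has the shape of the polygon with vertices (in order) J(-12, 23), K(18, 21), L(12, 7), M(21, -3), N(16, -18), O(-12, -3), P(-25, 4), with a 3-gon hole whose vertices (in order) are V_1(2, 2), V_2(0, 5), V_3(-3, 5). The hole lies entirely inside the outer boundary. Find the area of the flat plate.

Outer boundary:
Σ = (-666) + (-126) + (-183) + (-330) + (-264) + (-123) + (-527) = -2219
Area = |Σ|/2 = 1109.5.
Hole:
Apply Gauss's area formula: 2A = Σ (x_i·y_{i+1} − x_{i+1}·y_i), indices taken mod 3.
Σ = (10) + (15) + (-16) = 9
Area = |Σ|/2 = 4.5.
Net area = 1109.5 − 4.5 = 1105.

1105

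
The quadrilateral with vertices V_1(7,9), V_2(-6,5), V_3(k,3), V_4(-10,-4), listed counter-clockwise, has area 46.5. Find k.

-6

Write out the shoelace sum; only the two edges meeting at V_3 involve k:
2·Area = [((-6)·3 − k·5) + (k·(-4) − (-10)·3)] + 27
       = -9·k + 39 = 93
⇒ k = -6.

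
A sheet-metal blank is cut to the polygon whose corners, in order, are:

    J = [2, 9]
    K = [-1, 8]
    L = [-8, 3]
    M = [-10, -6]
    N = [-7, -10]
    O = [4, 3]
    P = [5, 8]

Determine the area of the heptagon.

Apply the shoelace (surveyor's) formula: 2A = Σ (x_i·y_{i+1} − x_{i+1}·y_i), indices taken mod 7.
Cross-terms: 25, 61, 78, 58, 19, 17, 29  ⇒  Σ = 287
Area = |Σ|/2 = 143.5.

143.5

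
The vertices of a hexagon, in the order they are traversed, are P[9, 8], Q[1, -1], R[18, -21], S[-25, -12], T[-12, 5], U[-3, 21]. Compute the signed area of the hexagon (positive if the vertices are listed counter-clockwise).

Apply the shoelace formula: 2A = Σ (x_i·y_{i+1} − x_{i+1}·y_i), indices taken mod 6.
Σ = (-17) + (-3) + (-741) + (-269) + (-237) + (-213) = -1480
Signed area = Σ/2 = -740 (negative ⇒ clockwise traversal).

-740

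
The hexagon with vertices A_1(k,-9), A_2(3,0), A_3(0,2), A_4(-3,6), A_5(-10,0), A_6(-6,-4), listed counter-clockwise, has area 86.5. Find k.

-5

The doubled signed area Σ (x_i y_{i+1} − x_{i+1} y_i) is linear in k.
With k=0 it equals 193; the coefficient of k is 4 (from the two edges through A_1).
So 4·k + 193 = 2·86.5 = 173 ⇒ k = -5.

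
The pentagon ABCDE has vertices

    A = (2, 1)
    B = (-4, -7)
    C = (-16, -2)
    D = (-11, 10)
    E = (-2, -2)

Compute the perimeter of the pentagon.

|AB| = √((-6)² + (-8)²) = √100 = 10
|BC| = √((-12)² + (5)²) = √169 = 13
|CD| = √((5)² + (12)²) = √169 = 13
|DE| = √((9)² + (-12)²) = √225 = 15
|EA| = √((4)² + (3)²) = √25 = 5
Perimeter = 10 + 13 + 13 + 15 + 5 = 56.

56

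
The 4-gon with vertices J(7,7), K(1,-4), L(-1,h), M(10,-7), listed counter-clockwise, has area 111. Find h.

Write out the shoelace sum; only the two edges meeting at L involve h:
2·Area = [(1·h − (-1)·(-4)) + ((-1)·(-7) − 10·h)] + 84
       = -9·h + 87 = 222
⇒ h = -15.

-15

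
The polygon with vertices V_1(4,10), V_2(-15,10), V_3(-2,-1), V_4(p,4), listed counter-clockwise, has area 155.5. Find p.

10

The doubled signed area Σ (x_i y_{i+1} − x_{i+1} y_i) is linear in p.
With p=0 it equals 201; the coefficient of p is 11 (from the two edges through V_4).
So 11·p + 201 = 2·155.5 = 311 ⇒ p = 10.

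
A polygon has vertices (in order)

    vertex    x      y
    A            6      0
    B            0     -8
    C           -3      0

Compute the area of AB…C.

Apply the shoelace formula: 2A = Σ (x_i·y_{i+1} − x_{i+1}·y_i), indices taken mod 3.
A→B: (6)(-8) − (0)(0) = -48
B→C: (0)(0) − (-3)(-8) = -24
C→A: (-3)(0) − (6)(0) = 0
Σ = -72
Area = |Σ|/2 = 36.

36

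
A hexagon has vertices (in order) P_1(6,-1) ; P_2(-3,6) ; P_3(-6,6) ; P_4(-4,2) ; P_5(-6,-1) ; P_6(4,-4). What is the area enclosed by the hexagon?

Σ = (33) + (18) + (12) + (16) + (28) + (20) = 127
Area = |Σ|/2 = 63.5.

63.5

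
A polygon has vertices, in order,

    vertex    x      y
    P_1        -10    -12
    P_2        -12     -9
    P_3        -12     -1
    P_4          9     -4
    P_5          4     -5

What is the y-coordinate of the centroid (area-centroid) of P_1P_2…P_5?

-934/165

Apply the surveyor's formula. First the cross-terms c_i = x_i·y_{i+1} − x_{i+1}·y_i:
  -54, -96, 57, -29, -98  ⇒  2A = -220, A = -110.
Then Σ (y_i + y_{i+1})·c_i = 3736, so ȳ = 3736 / (6·(-110)) = -934/165.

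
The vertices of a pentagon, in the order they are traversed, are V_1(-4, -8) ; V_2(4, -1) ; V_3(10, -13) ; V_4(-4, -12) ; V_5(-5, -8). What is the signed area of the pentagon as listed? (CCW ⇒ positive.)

Cross-terms: 36, -42, -172, -28, 8  ⇒  Σ = -198
Signed area = Σ/2 = -99 (negative ⇒ clockwise traversal).

-99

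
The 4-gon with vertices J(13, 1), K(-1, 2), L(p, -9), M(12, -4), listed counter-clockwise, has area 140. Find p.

The doubled signed area Σ (x_i y_{i+1} − x_{i+1} y_i) is linear in p.
With p=0 it equals 208; the coefficient of p is -6 (from the two edges through L).
So -6·p + 208 = 2·140 = 280 ⇒ p = -12.

-12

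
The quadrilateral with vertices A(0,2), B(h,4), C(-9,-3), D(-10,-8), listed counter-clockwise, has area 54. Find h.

The doubled signed area Σ (x_i y_{i+1} − x_{i+1} y_i) is linear in h.
With h=0 it equals 58; the coefficient of h is -5 (from the two edges through B).
So -5·h + 58 = 2·54 = 108 ⇒ h = -10.

-10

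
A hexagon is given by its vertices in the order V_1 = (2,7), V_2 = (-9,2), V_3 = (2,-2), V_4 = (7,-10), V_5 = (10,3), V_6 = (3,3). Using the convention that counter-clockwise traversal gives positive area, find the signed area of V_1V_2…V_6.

V_1→V_2: (2)(2) − (-9)(7) = 67
V_2→V_3: (-9)(-2) − (2)(2) = 14
V_3→V_4: (2)(-10) − (7)(-2) = -6
V_4→V_5: (7)(3) − (10)(-10) = 121
V_5→V_6: (10)(3) − (3)(3) = 21
V_6→V_1: (3)(7) − (2)(3) = 15
Σ = 232
Signed area = Σ/2 = 116 (positive ⇒ counter-clockwise traversal).

116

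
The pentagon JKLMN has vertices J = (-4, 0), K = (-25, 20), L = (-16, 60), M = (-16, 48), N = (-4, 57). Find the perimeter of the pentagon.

|JK| = √((-21)² + (20)²) = √841 = 29
|KL| = √((9)² + (40)²) = √1681 = 41
|LM| = √((0)² + (-12)²) = √144 = 12
|MN| = √((12)² + (9)²) = √225 = 15
|NJ| = √((0)² + (-57)²) = √3249 = 57
Perimeter = 29 + 41 + 12 + 15 + 57 = 154.

154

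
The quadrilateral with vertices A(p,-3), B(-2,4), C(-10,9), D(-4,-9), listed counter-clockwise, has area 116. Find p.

The doubled signed area Σ (x_i y_{i+1} − x_{i+1} y_i) is linear in p.
With p=0 it equals 154; the coefficient of p is 13 (from the two edges through A).
So 13·p + 154 = 2·116 = 232 ⇒ p = 6.

6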